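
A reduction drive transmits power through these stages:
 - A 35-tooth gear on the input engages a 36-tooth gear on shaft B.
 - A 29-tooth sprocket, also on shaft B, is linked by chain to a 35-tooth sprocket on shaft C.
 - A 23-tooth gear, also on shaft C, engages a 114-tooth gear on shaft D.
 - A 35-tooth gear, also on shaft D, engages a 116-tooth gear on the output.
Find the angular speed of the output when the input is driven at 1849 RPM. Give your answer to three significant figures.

gear mesh 36/35 = 1.0286 → 1849/1.0286 = 1797.6 RPM
chain 35/29 = 1.2069 → 1797.6/1.2069 = 1489.5 RPM
gear mesh 114/23 = 4.9565 → 1489.5/4.9565 = 300.51 RPM
gear mesh 116/35 = 3.3143 → 300.51/3.3143 = 90.67 RPM

90.7 RPM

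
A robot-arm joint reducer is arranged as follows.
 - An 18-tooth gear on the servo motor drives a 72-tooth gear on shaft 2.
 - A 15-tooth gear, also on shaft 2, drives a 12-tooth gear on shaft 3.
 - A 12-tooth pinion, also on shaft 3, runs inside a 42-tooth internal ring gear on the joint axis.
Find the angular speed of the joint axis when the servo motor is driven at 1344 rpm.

the servo motor → shaft 2 (gear mesh, 72/18): 1344 ÷ 4 = 336 rpm
shaft 2 → shaft 3 (gear mesh, 12/15): 336 ÷ 0.8 = 420 rpm
shaft 3 → the joint axis (internal gear, 42/12): 420 ÷ 3.5 = 120 rpm

120 rpm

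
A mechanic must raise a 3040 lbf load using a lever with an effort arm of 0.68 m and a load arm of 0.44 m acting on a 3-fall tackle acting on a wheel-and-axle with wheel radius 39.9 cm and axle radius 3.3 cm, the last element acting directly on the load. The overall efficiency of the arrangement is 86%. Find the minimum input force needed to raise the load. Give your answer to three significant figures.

Lever MA = effort arm / load arm = 0.68/0.44 = 1.5455.
Block-and-tackle MA = number of supporting rope parts = 3.
Wheel-and-axle MA = R/r = 39.9/3.3 = 12.091.
Combined ideal MA = 1.5455 × 3 × 12.091 = 56.058.
Actual MA = 56.058 × 0.86 = 48.21.
Effort = load / actual MA = 3040 / 48.21 = 63.058 lbf.

63.1 lbf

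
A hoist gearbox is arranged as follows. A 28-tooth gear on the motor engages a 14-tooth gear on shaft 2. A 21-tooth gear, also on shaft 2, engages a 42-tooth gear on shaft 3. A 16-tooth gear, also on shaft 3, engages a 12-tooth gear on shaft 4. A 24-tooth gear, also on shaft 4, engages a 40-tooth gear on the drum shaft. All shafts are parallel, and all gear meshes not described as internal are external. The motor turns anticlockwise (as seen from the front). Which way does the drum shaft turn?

anticlockwise

the motor → shaft 2: external mesh, 1 reversal → CW.
shaft 2 → shaft 3: external mesh, 1 reversal → CCW.
shaft 3 → shaft 4: external mesh, 1 reversal → CW.
shaft 4 → the drum shaft: external mesh, 1 reversal → CCW.
4 reversals in total — an even number — so the drum shaft turns the same way as the motor.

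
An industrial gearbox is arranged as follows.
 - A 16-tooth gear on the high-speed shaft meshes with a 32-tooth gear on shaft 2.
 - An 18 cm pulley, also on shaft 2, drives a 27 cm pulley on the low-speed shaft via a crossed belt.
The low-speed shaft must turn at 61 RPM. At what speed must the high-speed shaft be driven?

183 RPM

Overall ratio R = 2 × 1.5 = 3.
Required input speed = output speed × R = 61 × 3 = 183 RPM.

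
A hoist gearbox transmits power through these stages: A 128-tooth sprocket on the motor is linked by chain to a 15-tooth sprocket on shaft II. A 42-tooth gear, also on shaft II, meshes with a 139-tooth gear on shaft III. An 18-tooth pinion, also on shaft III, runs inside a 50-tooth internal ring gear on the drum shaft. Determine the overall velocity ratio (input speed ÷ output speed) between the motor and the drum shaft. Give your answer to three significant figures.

1.08

Each stage contributes driven/driver: chain 15/128 = 0.11719, gear mesh 139/42 = 3.3095, internal gear 50/18 = 2.7778.
Overall: 0.11719 × 3.3095 × 2.7778 = 1.0773.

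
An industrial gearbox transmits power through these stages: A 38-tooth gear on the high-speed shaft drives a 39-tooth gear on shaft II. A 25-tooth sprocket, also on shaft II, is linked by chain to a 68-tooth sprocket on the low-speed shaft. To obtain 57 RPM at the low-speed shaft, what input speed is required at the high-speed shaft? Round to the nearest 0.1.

Overall ratio R = 1.0263 × 2.72 = 2.7916.
Required input speed = output speed × R = 57 × 2.7916 = 159.12 RPM.

159.1 RPM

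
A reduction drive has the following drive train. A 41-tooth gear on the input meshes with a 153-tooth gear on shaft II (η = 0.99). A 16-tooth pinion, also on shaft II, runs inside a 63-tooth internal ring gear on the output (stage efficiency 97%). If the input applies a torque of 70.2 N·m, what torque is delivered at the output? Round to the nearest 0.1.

990.5 N·m

Gear mesh: ratio = 153/41 = 3.7317; torque at shaft II = 70.2 × 3.7317 × 0.99 = 259.35 N·m.
Internal gear: ratio = 63/16 = 3.9375; torque at the output = 259.35 × 3.9375 × 0.97 = 990.54 N·m.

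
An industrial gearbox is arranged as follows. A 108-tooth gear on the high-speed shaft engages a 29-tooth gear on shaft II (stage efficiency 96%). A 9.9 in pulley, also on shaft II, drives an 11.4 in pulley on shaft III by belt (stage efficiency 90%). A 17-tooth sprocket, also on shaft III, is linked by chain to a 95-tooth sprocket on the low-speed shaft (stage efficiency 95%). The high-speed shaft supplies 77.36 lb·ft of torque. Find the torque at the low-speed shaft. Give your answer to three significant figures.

After the gear mesh (29/108): 77.36 × 0.26852 × 0.96 = 19.942 lb·ft
After the belt (11.4/9.9): 19.942 × 1.1515 × 0.90 = 20.667 lb·ft
After the chain (95/17): 20.667 × 5.5882 × 0.95 = 109.72 lb·ft

110 lb·ft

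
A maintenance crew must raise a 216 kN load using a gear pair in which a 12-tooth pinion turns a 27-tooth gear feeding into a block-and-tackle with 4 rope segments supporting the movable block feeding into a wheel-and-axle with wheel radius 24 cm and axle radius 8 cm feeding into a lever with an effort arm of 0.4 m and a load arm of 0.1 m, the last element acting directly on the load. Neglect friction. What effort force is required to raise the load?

2 kN

Gear pair MA = 27/12 = 2.25.
Block-and-tackle MA = number of supporting rope parts = 4.
Wheel-and-axle MA = R/r = 24/8 = 3.
Lever MA = effort arm / load arm = 0.4/0.1 = 4.
Combined ideal MA = 2.25 × 4 × 3 × 4 = 108.
Effort = load / MA = 216 / 108 = 2 kN.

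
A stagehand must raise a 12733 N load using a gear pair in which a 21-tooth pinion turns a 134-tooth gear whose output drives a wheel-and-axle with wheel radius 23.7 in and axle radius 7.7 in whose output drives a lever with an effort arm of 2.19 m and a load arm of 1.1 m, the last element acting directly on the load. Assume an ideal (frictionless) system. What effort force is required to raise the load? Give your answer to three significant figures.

326 N

Gear pair MA = 134/21 = 6.381.
Wheel-and-axle MA = R/r = 23.7/7.7 = 3.0779.
Lever MA = effort arm / load arm = 2.19/1.1 = 1.9909.
Combined ideal MA = 6.381 × 3.0779 × 1.9909 = 39.102.
Effort = load / MA = 12733 / 39.102 = 325.64 N.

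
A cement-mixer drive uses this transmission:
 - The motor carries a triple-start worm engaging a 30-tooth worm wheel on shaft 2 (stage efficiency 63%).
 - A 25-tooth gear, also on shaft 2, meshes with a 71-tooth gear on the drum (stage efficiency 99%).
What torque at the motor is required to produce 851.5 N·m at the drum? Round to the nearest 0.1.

Overall ratio R = 10 × 2.84 = 28.4; overall efficiency η = 0.63 × 0.99 = 0.6237.
Input torque = output torque / (R × η) = 851.5 / (28.4 × 0.6237) = 48.072 N·m.

48.1 N·m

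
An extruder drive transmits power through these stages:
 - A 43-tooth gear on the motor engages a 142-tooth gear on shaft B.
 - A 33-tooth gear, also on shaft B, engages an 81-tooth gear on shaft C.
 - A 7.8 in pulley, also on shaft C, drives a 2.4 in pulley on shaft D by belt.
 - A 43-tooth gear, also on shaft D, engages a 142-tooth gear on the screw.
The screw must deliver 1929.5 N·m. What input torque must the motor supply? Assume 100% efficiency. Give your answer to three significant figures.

Overall ratio R = 3.3023 × 2.4545 × 0.30769 × 3.3023 = 8.2362.
Input torque = output torque / R = 1929.5 / 8.2362 = 234.27 N·m.

234 N·m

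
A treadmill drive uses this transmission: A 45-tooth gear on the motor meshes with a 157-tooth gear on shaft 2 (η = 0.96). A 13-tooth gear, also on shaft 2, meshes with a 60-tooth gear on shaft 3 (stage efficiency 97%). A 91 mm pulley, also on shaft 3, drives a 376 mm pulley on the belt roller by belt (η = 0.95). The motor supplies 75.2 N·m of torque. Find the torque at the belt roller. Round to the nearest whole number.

4426 N·m

gear mesh 157/45 = 3.4889 → τ = 75.2·3.4889·0.96 = 251.87 N·m
gear mesh 60/13 = 4.6154 → τ = 251.87·4.6154·0.97 = 1127.6 N·m
belt 376/91 = 4.1319 → τ = 1127.6·4.1319·0.95 = 4426.1 N·m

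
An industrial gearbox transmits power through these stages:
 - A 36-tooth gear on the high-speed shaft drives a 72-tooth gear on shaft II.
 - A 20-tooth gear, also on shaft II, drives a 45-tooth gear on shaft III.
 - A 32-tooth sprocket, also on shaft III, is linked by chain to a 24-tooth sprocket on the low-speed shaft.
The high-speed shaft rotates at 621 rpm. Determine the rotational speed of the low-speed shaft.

Gear mesh: ratio = 72/36 = 2, so shaft II turns at 621 / 2 = 310.5 rpm.
Gear mesh: ratio = 45/20 = 2.25, so shaft III turns at 310.5 / 2.25 = 138 rpm.
Chain: ratio = 24/32 = 0.75, so the low-speed shaft turns at 138 / 0.75 = 184 rpm.

184 rpm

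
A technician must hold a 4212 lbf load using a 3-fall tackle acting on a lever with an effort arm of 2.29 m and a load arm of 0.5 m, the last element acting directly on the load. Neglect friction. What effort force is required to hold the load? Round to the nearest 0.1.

Block-and-tackle MA = number of supporting rope parts = 3.
Lever MA = effort arm / load arm = 2.29/0.5 = 4.58.
Combined ideal MA = 3 × 4.58 = 13.74.
Effort = load / MA = 4212 / 13.74 = 306.55 lbf.

306.6 lbf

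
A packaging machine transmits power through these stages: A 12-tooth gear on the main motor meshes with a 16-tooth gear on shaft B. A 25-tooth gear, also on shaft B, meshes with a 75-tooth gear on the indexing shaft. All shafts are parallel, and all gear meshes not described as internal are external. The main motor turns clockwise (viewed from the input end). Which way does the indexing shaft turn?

the main motor → shaft B: external mesh, 1 reversal → CCW.
shaft B → the indexing shaft: external mesh, 1 reversal → CW.
2 reversals in total — an even number — so the indexing shaft turns the same way as the main motor.

clockwise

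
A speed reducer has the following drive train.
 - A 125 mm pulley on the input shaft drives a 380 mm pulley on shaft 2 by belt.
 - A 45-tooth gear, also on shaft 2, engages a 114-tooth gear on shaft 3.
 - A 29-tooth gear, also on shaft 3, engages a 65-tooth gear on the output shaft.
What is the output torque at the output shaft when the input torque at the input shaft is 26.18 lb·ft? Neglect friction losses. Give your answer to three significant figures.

452 lb·ft

Belt: ratio = 380/125 = 3.04; torque at shaft 2 = 26.18 × 3.04 = 79.587 lb·ft.
Gear mesh: ratio = 114/45 = 2.5333; torque at shaft 3 = 79.587 × 2.5333 = 201.62 lb·ft.
Gear mesh: ratio = 65/29 = 2.2414; torque at the output shaft = 201.62 × 2.2414 = 451.91 lb·ft.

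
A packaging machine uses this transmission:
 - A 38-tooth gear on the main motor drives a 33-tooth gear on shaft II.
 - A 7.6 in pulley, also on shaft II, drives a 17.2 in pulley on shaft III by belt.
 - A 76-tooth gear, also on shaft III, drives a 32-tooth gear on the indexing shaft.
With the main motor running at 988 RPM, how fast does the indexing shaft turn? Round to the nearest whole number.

1194 RPM

Gear mesh: ratio = 33/38 = 0.86842, so shaft II turns at 988 / 0.86842 = 1137.7 RPM.
Belt: ratio = 17.2/7.6 = 2.2632, so shaft III turns at 1137.7 / 2.2632 = 502.7 RPM.
Gear mesh: ratio = 32/76 = 0.42105, so the indexing shaft turns at 502.7 / 0.42105 = 1193.9 RPM.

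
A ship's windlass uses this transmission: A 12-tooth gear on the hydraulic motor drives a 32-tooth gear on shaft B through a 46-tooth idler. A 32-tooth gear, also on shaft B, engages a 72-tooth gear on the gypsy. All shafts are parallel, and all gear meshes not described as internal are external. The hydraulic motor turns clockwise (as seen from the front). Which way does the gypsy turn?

the hydraulic motor → shaft B: driver → idler → driven is 2 external meshes, 2 reversals → CW.
shaft B → the gypsy: external mesh, 1 reversal → CCW.
3 reversals in total — an odd number — so the gypsy turns opposite to the hydraulic motor.

counterclockwise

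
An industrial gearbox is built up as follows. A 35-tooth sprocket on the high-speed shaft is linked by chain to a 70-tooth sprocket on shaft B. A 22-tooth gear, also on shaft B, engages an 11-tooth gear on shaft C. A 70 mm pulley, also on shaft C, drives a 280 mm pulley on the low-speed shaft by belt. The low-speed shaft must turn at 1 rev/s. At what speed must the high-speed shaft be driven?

Overall ratio R = 2 × 0.5 × 4 = 4.
Required input speed = output speed × R = 1 × 4 = 4 rev/s.

4 rev/s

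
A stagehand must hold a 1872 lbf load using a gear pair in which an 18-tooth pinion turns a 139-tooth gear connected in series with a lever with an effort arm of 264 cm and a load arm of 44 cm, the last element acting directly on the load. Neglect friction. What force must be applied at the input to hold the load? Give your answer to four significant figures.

Gear pair MA = 139/18 = 7.7222.
Lever MA = effort arm / load arm = 264/44 = 6.
Combined ideal MA = 7.7222 × 6 = 46.333.
Effort = load / MA = 1872 / 46.333 = 40.403 lbf.

40.40 lbf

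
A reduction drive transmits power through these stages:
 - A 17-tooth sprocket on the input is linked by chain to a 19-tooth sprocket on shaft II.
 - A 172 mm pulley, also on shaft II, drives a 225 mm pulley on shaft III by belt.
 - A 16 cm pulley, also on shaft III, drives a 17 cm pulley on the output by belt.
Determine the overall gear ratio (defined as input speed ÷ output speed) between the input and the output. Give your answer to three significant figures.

1.55

Each stage contributes driven/driver: chain 19/17 = 1.1176, belt 225/172 = 1.3081, belt 17/16 = 1.0625.
Overall: 1.1176 × 1.3081 × 1.0625 = 1.5534.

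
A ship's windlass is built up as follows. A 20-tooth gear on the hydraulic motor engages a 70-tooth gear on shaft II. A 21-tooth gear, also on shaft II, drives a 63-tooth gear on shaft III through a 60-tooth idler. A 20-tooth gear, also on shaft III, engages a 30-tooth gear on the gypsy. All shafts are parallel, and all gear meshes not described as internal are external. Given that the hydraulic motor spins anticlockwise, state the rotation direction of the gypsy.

anticlockwise

the hydraulic motor → shaft II: external mesh, 1 reversal → CW.
shaft II → shaft III: driver → idler → driven is 2 external meshes, 2 reversals → CW.
shaft III → the gypsy: external mesh, 1 reversal → CCW.
4 reversals in total — an even number — so the gypsy turns the same way as the hydraulic motor.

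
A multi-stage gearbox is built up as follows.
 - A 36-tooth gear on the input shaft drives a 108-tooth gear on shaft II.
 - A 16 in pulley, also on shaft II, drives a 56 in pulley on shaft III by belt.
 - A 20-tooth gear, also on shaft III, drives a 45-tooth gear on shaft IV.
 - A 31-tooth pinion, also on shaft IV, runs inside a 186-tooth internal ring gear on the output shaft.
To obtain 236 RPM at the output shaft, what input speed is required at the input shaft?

33453 RPM

Overall ratio R = 3 × 3.5 × 2.25 × 6 = 141.75.
Required input speed = output speed × R = 236 × 141.75 = 33453 RPM.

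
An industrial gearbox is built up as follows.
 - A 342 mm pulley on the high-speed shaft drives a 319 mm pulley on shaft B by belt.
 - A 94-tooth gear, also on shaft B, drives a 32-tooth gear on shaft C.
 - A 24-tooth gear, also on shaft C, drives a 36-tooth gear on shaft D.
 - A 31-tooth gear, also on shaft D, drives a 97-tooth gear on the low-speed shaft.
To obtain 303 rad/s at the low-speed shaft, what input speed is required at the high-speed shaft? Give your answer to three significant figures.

Overall ratio R = 0.93275 × 0.34043 × 1.5 × 3.129 = 1.4903.
Required input speed = output speed × R = 303 × 1.4903 = 451.58 rad/s.

452 rad/s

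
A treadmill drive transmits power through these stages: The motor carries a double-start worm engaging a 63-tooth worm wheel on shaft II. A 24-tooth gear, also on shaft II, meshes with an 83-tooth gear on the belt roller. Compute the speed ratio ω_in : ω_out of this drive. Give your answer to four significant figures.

108.9

Each stage contributes driven/driver: worm 63/2 = 31.5, gear mesh 83/24 = 3.4583.
Overall: 31.5 × 3.4583 = 108.94.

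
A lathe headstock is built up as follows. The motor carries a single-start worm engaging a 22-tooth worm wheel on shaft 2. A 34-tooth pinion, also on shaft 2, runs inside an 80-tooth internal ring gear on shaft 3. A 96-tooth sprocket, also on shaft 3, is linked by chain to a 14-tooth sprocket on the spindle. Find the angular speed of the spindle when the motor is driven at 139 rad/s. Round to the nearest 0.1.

the motor → shaft 2 (worm, 22/1): 139 ÷ 22 = 6.3182 rad/s
shaft 2 → shaft 3 (internal gear, 80/34): 6.3182 ÷ 2.3529 = 2.6852 rad/s
shaft 3 → the spindle (chain, 14/96): 2.6852 ÷ 0.14583 = 18.413 rad/s

18.4 rad/s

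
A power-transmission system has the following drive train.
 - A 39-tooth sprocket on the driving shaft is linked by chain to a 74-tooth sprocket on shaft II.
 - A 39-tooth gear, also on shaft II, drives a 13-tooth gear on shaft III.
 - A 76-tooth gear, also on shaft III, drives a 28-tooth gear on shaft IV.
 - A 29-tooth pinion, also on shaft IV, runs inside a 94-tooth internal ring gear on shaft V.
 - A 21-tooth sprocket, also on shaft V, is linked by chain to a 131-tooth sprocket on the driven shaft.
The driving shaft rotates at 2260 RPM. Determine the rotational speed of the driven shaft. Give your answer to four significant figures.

the driving shaft → shaft II (chain, 74/39): 2260 ÷ 1.8974 = 1191.1 RPM
shaft II → shaft III (gear mesh, 13/39): 1191.1 ÷ 0.33333 = 3573.2 RPM
shaft III → shaft IV (gear mesh, 28/76): 3573.2 ÷ 0.36842 = 9698.8 RPM
shaft IV → shaft V (internal gear, 94/29): 9698.8 ÷ 3.2414 = 2992.2 RPM
shaft V → the driven shaft (chain, 131/21): 2992.2 ÷ 6.2381 = 479.66 RPM

479.7 RPM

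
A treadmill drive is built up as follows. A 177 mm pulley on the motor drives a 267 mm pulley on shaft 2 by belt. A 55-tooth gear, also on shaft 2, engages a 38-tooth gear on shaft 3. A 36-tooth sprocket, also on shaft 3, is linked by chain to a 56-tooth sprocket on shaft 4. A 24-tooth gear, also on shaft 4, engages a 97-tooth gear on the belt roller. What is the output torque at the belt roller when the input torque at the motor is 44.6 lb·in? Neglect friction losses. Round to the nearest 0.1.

292.2 lb·in

After the belt (267/177): 44.6 × 1.5085 = 67.278 lb·in
After the gear mesh (38/55): 67.278 × 0.69091 = 46.483 lb·in
After the chain (56/36): 46.483 × 1.5556 = 72.307 lb·in
After the gear mesh (97/24): 72.307 × 4.0417 = 292.24 lb·in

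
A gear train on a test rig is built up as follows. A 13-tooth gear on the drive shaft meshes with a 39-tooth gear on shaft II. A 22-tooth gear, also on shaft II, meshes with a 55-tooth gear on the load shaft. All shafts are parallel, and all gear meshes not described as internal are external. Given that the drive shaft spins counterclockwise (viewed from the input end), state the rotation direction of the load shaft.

the drive shaft → shaft II: external mesh, 1 reversal → CW.
shaft II → the load shaft: external mesh, 1 reversal → CCW.
2 reversals in total — an even number — so the load shaft turns the same way as the drive shaft.

counterclockwise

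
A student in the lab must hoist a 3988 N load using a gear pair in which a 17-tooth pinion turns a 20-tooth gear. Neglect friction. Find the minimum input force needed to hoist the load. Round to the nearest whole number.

Gear pair MA = 20/17 = 1.1765.
Effort = load / MA = 3988 / 1.1765 = 3389.8 N.

3390 N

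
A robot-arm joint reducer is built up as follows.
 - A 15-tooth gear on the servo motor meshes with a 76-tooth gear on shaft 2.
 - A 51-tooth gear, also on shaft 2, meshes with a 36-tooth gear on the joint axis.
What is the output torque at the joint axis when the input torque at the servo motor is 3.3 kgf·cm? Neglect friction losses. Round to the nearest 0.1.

11.8 kgf·cm

gear mesh 76/15 = 5.0667 → τ = 3.3·5.0667 = 16.72 kgf·cm
gear mesh 36/51 = 0.70588 → τ = 16.72·0.70588 = 11.802 kgf·cm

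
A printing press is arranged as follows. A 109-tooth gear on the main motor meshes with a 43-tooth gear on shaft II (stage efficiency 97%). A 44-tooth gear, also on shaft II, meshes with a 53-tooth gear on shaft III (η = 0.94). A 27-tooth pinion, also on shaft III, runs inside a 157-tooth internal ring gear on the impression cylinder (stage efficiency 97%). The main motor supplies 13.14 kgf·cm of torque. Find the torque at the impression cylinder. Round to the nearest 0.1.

Gear mesh: ratio = 43/109 = 0.3945; torque at shaft II = 13.14 × 0.3945 × 0.97 = 5.0282 kgf·cm.
Gear mesh: ratio = 53/44 = 1.2045; torque at shaft III = 5.0282 × 1.2045 × 0.94 = 5.6932 kgf·cm.
Internal gear: ratio = 157/27 = 5.8148; torque at the impression cylinder = 5.6932 × 5.8148 × 0.97 = 32.112 kgf·cm.

32.1 kgf·cm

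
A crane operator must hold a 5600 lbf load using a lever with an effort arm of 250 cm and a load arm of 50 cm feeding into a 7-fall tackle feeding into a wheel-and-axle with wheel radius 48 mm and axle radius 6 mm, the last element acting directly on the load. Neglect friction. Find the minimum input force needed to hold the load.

20 lbf

Lever MA = effort arm / load arm = 250/50 = 5.
Block-and-tackle MA = number of supporting rope parts = 7.
Wheel-and-axle MA = R/r = 48/6 = 8.
Combined ideal MA = 5 × 7 × 8 = 280.
Effort = load / MA = 5600 / 280 = 20 lbf.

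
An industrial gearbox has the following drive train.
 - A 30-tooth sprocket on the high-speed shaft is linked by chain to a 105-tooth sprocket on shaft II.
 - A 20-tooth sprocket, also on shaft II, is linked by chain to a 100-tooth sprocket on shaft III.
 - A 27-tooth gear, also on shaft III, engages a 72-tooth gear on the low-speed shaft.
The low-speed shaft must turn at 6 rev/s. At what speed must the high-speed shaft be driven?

Overall ratio R = 3.5 × 5 × 2.6667 = 46.667.
Required input speed = output speed × R = 6 × 46.667 = 280 rev/s.

280 rev/s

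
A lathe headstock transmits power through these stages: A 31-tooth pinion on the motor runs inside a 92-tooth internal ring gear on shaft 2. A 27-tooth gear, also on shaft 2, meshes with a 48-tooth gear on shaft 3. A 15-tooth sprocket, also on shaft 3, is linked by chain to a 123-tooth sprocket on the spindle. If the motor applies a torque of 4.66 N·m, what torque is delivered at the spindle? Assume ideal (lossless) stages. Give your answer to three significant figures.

202 N·m

After the internal gear (92/31): 4.66 × 2.9677 = 13.83 N·m
After the gear mesh (48/27): 13.83 × 1.7778 = 24.586 N·m
After the chain (123/15): 24.586 × 8.2 = 201.61 N·m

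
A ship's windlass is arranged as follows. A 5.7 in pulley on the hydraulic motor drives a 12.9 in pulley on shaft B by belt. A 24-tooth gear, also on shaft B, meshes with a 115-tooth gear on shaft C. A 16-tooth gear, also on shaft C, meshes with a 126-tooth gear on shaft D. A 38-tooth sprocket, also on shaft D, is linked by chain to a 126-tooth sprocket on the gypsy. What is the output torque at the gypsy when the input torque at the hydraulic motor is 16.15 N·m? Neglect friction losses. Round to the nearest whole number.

4573 N·m

belt 12.9/5.7 = 2.2632 → τ = 16.15·2.2632 = 36.55 N·m
gear mesh 115/24 = 4.7917 → τ = 36.55·4.7917 = 175.14 N·m
gear mesh 126/16 = 7.875 → τ = 175.14·7.875 = 1379.2 N·m
chain 126/38 = 3.3158 → τ = 1379.2·3.3158 = 4573.1 N·m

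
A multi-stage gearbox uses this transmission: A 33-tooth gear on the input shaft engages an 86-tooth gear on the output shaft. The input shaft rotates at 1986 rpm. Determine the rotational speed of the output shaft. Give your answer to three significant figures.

762 rpm

Gear mesh: ratio = 86/33 = 2.6061, so the output shaft turns at 1986 / 2.6061 = 762.07 rpm.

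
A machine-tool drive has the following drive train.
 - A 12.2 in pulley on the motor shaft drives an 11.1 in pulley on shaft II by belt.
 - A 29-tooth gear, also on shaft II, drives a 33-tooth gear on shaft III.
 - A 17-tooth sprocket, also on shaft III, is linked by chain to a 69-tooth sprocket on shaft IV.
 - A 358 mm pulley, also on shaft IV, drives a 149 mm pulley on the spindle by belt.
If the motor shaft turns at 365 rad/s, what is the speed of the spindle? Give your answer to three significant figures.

209 rad/s

the motor shaft → shaft II (belt, 11.1/12.2): 365 ÷ 0.90984 = 401.17 rad/s
shaft II → shaft III (gear mesh, 33/29): 401.17 ÷ 1.1379 = 352.54 rad/s
shaft III → shaft IV (chain, 69/17): 352.54 ÷ 4.0588 = 86.859 rad/s
shaft IV → the spindle (belt, 149/358): 86.859 ÷ 0.4162 = 208.69 rad/s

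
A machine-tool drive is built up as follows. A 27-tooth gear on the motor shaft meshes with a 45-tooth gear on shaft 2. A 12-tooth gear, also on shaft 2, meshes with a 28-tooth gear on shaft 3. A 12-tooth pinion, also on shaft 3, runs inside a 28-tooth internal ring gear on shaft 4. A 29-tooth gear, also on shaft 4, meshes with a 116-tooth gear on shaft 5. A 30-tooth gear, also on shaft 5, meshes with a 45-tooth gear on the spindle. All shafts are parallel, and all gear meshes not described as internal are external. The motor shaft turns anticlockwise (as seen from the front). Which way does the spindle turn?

the motor shaft → shaft 2: external mesh, 1 reversal → CW.
shaft 2 → shaft 3: external mesh, 1 reversal → CCW.
shaft 3 → shaft 4: internal mesh, same direction → CCW.
shaft 4 → shaft 5: external mesh, 1 reversal → CW.
shaft 5 → the spindle: external mesh, 1 reversal → CCW.
4 reversals in total — an even number — so the spindle turns the same way as the motor shaft.

anticlockwise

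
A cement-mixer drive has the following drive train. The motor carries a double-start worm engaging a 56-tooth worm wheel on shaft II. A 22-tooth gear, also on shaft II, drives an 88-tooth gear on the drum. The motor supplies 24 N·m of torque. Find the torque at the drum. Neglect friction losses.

2688 N·m

After the worm (56/2): 24 × 28 = 672 N·m
After the gear mesh (88/22): 672 × 4 = 2688 N·m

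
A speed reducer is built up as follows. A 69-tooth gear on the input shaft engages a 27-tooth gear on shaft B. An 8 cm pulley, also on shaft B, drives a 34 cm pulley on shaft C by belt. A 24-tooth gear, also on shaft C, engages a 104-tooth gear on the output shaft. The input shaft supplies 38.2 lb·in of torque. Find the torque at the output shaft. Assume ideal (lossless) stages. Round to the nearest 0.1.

275.3 lb·in

Gear mesh: ratio = 27/69 = 0.3913; torque at shaft B = 38.2 × 0.3913 = 14.948 lb·in.
Belt: ratio = 34/8 = 4.25; torque at shaft C = 14.948 × 4.25 = 63.528 lb·in.
Gear mesh: ratio = 104/24 = 4.3333; torque at the output shaft = 63.528 × 4.3333 = 275.29 lb·in.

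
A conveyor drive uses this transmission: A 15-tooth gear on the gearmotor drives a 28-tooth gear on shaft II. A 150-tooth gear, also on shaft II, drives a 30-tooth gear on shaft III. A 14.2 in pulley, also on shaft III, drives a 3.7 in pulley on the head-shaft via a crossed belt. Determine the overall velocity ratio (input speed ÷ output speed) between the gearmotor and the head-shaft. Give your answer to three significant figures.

Each stage contributes driven/driver: gear mesh 28/15 = 1.8667, gear mesh 30/150 = 0.2, belt 3.7/14.2 = 0.26056.
Overall: 1.8667 × 0.2 × 0.26056 = 0.097277.

0.0973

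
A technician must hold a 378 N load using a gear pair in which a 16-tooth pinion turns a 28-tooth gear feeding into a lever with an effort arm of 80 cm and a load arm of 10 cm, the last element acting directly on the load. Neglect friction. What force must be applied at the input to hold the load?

27 N

Gear pair MA = 28/16 = 1.75.
Lever MA = effort arm / load arm = 80/10 = 8.
Combined ideal MA = 1.75 × 8 = 14.
Effort = load / MA = 378 / 14 = 27 N.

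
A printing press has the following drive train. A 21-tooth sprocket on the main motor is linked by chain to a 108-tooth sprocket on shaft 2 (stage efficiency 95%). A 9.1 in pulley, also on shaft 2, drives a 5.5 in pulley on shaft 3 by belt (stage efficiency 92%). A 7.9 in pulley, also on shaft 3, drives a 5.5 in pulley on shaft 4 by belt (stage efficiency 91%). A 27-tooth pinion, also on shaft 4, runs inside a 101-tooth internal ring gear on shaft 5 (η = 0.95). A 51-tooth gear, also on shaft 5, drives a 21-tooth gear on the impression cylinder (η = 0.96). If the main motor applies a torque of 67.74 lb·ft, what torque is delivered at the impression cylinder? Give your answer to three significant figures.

164 lb·ft

chain 108/21 = 5.1429 → τ = 67.74·5.1429·0.95 = 330.96 lb·ft
belt 5.5/9.1 = 0.6044 → τ = 330.96·0.6044·0.92 = 184.03 lb·ft
belt 5.5/7.9 = 0.6962 → τ = 184.03·0.6962·0.91 = 116.59 lb·ft
internal gear 101/27 = 3.7407 → τ = 116.59·3.7407·0.95 = 414.32 lb·ft
gear mesh 21/51 = 0.41176 → τ = 414.32·0.41176·0.96 = 163.78 lb·ft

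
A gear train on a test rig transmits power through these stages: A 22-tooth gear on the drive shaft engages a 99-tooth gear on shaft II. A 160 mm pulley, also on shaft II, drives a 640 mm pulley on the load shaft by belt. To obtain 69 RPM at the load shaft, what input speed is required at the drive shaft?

Overall ratio R = 4.5 × 4 = 18.
Required input speed = output speed × R = 69 × 18 = 1242 RPM.

1242 RPM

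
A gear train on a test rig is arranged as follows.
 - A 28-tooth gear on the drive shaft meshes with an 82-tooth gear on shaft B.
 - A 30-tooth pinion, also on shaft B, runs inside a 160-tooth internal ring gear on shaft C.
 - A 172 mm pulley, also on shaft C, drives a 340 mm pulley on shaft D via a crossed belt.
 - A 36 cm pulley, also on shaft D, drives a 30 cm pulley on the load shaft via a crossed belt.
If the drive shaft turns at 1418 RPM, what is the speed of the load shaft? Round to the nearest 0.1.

55.1 RPM

gear mesh 82/28 = 2.9286 → 1418/2.9286 = 484.2 RPM
internal gear 160/30 = 5.3333 → 484.2/5.3333 = 90.787 RPM
belt 340/172 = 1.9767 → 90.787/1.9767 = 45.927 RPM
belt 30/36 = 0.83333 → 45.927/0.83333 = 55.113 RPM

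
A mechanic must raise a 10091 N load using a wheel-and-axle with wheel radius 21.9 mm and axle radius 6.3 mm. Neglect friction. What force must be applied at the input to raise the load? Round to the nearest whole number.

Wheel-and-axle MA = R/r = 21.9/6.3 = 3.4762.
Effort = load / MA = 10091 / 3.4762 = 2902.9 N.

2903 N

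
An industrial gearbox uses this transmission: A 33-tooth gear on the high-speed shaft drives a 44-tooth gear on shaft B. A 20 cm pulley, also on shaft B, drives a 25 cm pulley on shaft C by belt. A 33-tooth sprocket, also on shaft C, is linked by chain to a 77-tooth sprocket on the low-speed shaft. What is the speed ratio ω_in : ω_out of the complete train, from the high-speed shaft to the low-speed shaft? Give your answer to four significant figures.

Each stage contributes driven/driver: gear mesh 44/33 = 1.3333, belt 25/20 = 1.25, chain 77/33 = 2.3333.
Overall: 1.3333 × 1.25 × 2.3333 = 3.8889.

3.889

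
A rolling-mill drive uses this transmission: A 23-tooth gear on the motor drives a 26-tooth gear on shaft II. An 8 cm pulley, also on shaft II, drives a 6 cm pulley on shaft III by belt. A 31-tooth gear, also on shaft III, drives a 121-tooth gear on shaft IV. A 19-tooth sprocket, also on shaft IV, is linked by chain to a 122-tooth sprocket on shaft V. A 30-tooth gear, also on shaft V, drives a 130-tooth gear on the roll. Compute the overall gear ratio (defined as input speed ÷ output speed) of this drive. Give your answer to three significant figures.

92.1

Each stage contributes driven/driver: gear mesh 26/23 = 1.1304, belt 6/8 = 0.75, gear mesh 121/31 = 3.9032, chain 122/19 = 6.4211, gear mesh 130/30 = 4.3333.
Overall: 1.1304 × 0.75 × 3.9032 × 6.4211 × 4.3333 = 92.079.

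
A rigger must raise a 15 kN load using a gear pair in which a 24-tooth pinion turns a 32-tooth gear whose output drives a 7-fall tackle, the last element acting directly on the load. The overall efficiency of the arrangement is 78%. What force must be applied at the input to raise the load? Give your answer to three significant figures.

Gear pair MA = 32/24 = 1.3333.
Block-and-tackle MA = number of supporting rope parts = 7.
Combined ideal MA = 1.3333 × 7 = 9.3333.
Actual MA = 9.3333 × 0.78 = 7.28.
Effort = load / actual MA = 15 / 7.28 = 2.0604 kN.

2.06 kN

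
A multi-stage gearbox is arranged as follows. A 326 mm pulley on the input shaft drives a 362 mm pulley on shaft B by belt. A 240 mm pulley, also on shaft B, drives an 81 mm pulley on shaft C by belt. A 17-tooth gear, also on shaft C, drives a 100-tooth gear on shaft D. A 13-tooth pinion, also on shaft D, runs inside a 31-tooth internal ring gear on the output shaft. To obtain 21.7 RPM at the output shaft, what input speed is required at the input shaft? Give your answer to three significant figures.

Overall ratio R = 1.1104 × 0.3375 × 5.8824 × 2.3846 = 5.257.
Required input speed = output speed × R = 21.7 × 5.257 = 114.08 RPM.

114 RPM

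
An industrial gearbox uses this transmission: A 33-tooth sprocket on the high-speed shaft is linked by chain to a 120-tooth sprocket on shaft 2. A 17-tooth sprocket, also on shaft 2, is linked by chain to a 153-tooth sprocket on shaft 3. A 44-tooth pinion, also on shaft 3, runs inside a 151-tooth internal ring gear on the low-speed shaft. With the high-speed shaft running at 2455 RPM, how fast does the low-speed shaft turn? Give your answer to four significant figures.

chain 120/33 = 3.6364 → 2455/3.6364 = 675.12 RPM
chain 153/17 = 9 → 675.12/9 = 75.014 RPM
internal gear 151/44 = 3.4318 → 75.014/3.4318 = 21.858 RPM

21.86 RPM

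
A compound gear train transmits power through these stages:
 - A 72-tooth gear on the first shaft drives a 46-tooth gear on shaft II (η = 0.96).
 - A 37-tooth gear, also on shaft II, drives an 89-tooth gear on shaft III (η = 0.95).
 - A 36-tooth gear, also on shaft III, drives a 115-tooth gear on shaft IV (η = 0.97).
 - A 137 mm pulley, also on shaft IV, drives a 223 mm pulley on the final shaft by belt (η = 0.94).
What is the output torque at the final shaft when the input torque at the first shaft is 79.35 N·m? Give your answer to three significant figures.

527 N·m

gear mesh 46/72 = 0.63889 → τ = 79.35·0.63889·0.96 = 48.668 N·m
gear mesh 89/37 = 2.4054 → τ = 48.668·2.4054·0.95 = 111.21 N·m
gear mesh 115/36 = 3.1944 → τ = 111.21·3.1944·0.97 = 344.61 N·m
belt 223/137 = 1.6277 → τ = 344.61·1.6277·0.94 = 527.27 N·m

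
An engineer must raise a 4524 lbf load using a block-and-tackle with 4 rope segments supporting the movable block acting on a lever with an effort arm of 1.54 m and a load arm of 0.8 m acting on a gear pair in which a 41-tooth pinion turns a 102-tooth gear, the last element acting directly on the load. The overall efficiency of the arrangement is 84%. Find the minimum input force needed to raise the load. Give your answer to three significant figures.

281 lbf

Block-and-tackle MA = number of supporting rope parts = 4.
Lever MA = effort arm / load arm = 1.54/0.8 = 1.925.
Gear pair MA = 102/41 = 2.4878.
Combined ideal MA = 4 × 1.925 × 2.4878 = 19.156.
Actual MA = 19.156 × 0.84 = 16.091.
Effort = load / actual MA = 4524 / 16.091 = 281.15 lbf.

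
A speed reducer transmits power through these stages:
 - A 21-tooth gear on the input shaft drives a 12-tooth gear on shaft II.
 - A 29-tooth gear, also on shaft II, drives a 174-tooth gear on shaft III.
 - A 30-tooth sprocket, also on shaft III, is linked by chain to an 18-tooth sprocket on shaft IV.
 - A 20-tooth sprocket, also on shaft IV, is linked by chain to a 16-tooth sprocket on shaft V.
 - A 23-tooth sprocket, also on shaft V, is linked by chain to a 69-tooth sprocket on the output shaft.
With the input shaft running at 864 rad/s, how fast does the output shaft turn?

Gear mesh: ratio = 12/21 = 0.57143, so shaft II turns at 864 / 0.57143 = 1512 rad/s.
Gear mesh: ratio = 174/29 = 6, so shaft III turns at 1512 / 6 = 252 rad/s.
Chain: ratio = 18/30 = 0.6, so shaft IV turns at 252 / 0.6 = 420 rad/s.
Chain: ratio = 16/20 = 0.8, so shaft V turns at 420 / 0.8 = 525 rad/s.
Chain: ratio = 69/23 = 3, so the output shaft turns at 525 / 3 = 175 rad/s.

175 rad/s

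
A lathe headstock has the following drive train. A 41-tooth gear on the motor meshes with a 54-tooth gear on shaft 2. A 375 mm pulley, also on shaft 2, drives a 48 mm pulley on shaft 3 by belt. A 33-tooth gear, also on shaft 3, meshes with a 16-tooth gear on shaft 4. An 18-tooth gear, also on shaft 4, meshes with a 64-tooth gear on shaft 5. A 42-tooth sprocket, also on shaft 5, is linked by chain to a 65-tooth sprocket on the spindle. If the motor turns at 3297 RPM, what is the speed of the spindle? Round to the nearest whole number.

7330 RPM

the motor → shaft 2 (gear mesh, 54/41): 3297 ÷ 1.3171 = 2503.3 RPM
shaft 2 → shaft 3 (belt, 48/375): 2503.3 ÷ 0.128 = 19557 RPM
shaft 3 → shaft 4 (gear mesh, 16/33): 19557 ÷ 0.48485 = 40336 RPM
shaft 4 → shaft 5 (gear mesh, 64/18): 40336 ÷ 3.5556 = 11345 RPM
shaft 5 → the spindle (chain, 65/42): 11345 ÷ 1.5476 = 7330.3 RPM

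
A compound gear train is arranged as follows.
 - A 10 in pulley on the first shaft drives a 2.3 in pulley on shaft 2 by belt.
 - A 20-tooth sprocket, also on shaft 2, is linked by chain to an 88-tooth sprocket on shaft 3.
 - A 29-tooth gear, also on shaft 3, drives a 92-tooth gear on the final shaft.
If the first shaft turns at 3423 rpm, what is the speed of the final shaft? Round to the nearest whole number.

the first shaft → shaft 2 (belt, 2.3/10): 3423 ÷ 0.23 = 14883 rpm
shaft 2 → shaft 3 (chain, 88/20): 14883 ÷ 4.4 = 3382.4 rpm
shaft 3 → the final shaft (gear mesh, 92/29): 3382.4 ÷ 3.1724 = 1066.2 rpm

1066 rpm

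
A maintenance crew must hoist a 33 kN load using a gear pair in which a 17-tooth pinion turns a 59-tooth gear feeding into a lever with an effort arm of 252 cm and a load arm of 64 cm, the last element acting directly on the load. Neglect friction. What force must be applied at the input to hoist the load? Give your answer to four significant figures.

2.415 kN

Gear pair MA = 59/17 = 3.4706.
Lever MA = effort arm / load arm = 252/64 = 3.9375.
Combined ideal MA = 3.4706 × 3.9375 = 13.665.
Effort = load / MA = 33 / 13.665 = 2.4149 kN.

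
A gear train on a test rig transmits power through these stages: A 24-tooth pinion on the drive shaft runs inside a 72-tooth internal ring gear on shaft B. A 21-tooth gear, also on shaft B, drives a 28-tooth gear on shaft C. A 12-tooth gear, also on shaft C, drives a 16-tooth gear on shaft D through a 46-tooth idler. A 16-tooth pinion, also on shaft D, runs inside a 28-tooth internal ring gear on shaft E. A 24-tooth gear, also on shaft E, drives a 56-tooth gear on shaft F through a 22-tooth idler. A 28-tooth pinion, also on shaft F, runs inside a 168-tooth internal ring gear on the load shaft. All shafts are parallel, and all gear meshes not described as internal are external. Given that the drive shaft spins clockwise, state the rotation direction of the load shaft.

anticlockwise

the drive shaft → shaft B: internal mesh, same direction → CW.
shaft B → shaft C: external mesh, 1 reversal → CCW.
shaft C → shaft D: driver → idler → driven is 2 external meshes, 2 reversals → CCW.
shaft D → shaft E: internal mesh, same direction → CCW.
shaft E → shaft F: driver → idler → driven is 2 external meshes, 2 reversals → CCW.
shaft F → the load shaft: internal mesh, same direction → CCW.
5 reversals in total — an odd number — so the load shaft turns opposite to the drive shaft.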